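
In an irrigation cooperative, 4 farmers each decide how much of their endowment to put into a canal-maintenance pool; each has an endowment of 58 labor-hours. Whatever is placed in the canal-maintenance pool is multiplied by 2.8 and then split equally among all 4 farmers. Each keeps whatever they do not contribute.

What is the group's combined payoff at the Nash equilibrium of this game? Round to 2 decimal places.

232.00 labor-hours

Each contributed unit returns 2.8/4 = 0.7000 to its contributor — below 1 — so contributing 0 is dominant for every player. At the Nash equilibrium everyone keeps their 58, and the group total is 4 × 58 = 232.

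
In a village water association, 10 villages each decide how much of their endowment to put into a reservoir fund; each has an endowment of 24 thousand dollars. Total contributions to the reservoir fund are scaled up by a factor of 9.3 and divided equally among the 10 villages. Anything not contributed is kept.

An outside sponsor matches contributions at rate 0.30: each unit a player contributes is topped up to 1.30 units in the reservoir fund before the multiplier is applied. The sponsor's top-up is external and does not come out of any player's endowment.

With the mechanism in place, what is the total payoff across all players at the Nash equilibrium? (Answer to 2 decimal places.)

2901.60 thousand dollars

The effective private return per unit is now 9.3 × 1.30 / 10 = 1.2090 > 1, so every player's dominant strategy flips to full contribution.
At the Nash equilibrium everyone contributes 24. Group total payoff = 9.3 × 1.30 × 240 = 2901.60.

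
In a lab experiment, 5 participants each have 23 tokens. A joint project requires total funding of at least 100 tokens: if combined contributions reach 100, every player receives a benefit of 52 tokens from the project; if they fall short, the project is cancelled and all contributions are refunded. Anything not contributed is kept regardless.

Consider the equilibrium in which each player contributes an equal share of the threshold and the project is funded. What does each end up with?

Equal share of the threshold: 100/5 = 20.
At this profile no one gains by cutting their contribution: any cut drops the total below 100, the project is cancelled, contributions are refunded, and the deviator ends with 23, which is less than 23 − 20 + 52 = 55. Contributing more than 20 just wastes the excess. So contributing exactly 20 is a best response.
Each player's payoff: 23 − 20 + 52 = 55.

55 tokens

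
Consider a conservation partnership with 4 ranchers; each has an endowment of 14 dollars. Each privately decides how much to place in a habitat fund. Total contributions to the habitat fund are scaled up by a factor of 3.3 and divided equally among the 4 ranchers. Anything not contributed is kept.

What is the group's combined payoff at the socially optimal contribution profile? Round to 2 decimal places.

184.80 dollars

Each contributed unit returns 3.300 to the group as a whole (0.8250 to each of 4 players), which exceeds 1, so the social optimum is full contribution: group total = 3.300 × 56 = 184.80.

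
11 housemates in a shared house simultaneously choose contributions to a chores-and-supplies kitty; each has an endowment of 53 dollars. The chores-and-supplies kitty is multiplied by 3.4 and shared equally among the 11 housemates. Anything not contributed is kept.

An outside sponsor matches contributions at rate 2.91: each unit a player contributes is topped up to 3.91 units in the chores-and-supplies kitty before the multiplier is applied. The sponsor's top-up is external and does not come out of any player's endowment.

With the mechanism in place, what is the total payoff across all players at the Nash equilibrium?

7750.40 dollars

With the mechanism, a contributed unit returns 3.4 × 3.91 / 11 = 1.2085 per unit of net cost to the contributor — now above 1 — so contributing fully is weakly dominant for every player.
At the Nash equilibrium everyone contributes 53. Group total payoff = 3.4 × 3.91 × 583 = 7750.40.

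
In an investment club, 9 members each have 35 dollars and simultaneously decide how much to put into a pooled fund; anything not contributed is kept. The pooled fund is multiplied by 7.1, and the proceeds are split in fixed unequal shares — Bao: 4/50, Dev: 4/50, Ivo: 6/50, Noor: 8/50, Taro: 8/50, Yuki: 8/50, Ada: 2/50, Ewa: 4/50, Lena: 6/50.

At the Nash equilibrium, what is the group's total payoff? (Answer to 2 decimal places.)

A player with share s gets back 7.1·s per unit contributed, so full contribution is dominant for anyone with s > 1/7.1 = 0.1408 and zero contribution is dominant for anyone below.
Noor, Taro and Yuki clear that bar, contributing 35 each; the remaining 6 contribute 0. Total contributed: 105.
The pooled fund pays out 7.1 × 105 = 745.50 in total (split across the unequal shares, but the aggregate is all that matters for the group sum).
The 6 free-riders keep 35 each, adding 210. Group total = 210 + 745.50 = 955.50.

955.50 dollars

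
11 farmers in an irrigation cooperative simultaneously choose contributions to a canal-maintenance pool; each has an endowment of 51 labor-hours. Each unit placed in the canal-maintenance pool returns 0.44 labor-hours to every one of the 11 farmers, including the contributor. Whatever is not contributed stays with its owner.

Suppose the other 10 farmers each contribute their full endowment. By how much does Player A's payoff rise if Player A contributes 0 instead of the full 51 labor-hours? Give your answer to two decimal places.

Switching from a contribution of 51 to 0 lets Player A keep an extra 51 labor-hours, but lowers the canal-maintenance pool by 51, which costs Player A their own share of that drop: 0.44 × 51 = 22.44.
Net gain = 51 − 22.44 = 28.56. The private return per contributed unit (0.44) is below 1, so free-riding is indeed the best response regardless of what the others do.

28.56 labor-hours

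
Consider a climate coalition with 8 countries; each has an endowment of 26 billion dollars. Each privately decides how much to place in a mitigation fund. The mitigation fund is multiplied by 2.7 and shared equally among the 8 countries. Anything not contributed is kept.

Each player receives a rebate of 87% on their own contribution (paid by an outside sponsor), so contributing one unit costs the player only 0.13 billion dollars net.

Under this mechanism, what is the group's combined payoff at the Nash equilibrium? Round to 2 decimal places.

742.56 billion dollars

Under the mechanism each unit contributed yields (2.7/8) / 0.13 = 2.5962 back to its contributor per unit of net cost, which exceeds 1, making full contribution the dominant choice for everyone.
So the Nash equilibrium is full contribution by all 8; the group earns 8 × (26 × 0.87 + 2.7 × 26) = 742.56.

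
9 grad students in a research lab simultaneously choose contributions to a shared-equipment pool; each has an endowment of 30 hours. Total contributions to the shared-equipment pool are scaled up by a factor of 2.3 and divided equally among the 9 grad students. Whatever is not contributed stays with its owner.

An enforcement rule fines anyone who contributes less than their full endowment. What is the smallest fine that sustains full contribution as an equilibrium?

22.33 hours

Given the others contribute fully, the best deviation is to contribute 0 (any partial contribution still incurs the fine and gives up units whose private return 0.2556 is below 1).
Deviating from 30 to 0 saves 30 hours but forfeits the deviator's share of the drop in the shared-equipment pool: 2.3/9 × 30 = 7.67.
So the deviation gain is 30 − 7.67 = 22.33, and the fine must be at least 22.33 hours to wipe it out.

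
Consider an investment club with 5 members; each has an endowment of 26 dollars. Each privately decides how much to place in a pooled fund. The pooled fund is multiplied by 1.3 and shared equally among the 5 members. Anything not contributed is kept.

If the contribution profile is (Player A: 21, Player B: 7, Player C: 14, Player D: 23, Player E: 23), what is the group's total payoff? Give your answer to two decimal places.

156.40 dollars

Total contributed: 21 + 7 + 14 + 23 + 23 = 88; total kept: 5 × 26 − 88 = 42.
The pooled fund pays out 1.3 × 88 = 114.40 in aggregate.
Group total = 42 + 114.40 = 156.40.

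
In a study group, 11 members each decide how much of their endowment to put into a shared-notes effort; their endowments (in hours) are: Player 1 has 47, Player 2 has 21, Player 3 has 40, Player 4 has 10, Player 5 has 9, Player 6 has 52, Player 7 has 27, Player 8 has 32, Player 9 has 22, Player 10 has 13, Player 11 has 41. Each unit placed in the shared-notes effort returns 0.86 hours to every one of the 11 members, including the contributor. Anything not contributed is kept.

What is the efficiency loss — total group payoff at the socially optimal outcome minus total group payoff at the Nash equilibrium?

The private return per contributed unit is 0.86 < 1 for everyone, so the Nash equilibrium is zero contribution and the group total is Σ E_j = 47 + 21 + 40 + 10 + 9 + 52 + 27 + 32 + 22 + 13 + 41 = 314.
Each contributed unit returns 9.460 to the group, so the social optimum is full contribution by everyone: group total = 9.460 × 314 = 2970.44.
Efficiency loss = (9.460 − 1) × 314 = 2656.44.

2656.44 hours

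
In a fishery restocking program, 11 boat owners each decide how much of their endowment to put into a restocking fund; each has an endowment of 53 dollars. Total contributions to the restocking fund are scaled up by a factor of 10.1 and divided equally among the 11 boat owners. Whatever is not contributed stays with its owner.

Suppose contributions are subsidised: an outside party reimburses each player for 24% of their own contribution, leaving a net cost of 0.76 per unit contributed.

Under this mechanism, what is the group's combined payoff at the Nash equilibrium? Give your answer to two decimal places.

6028.22 dollars

The effective private return per unit is now (10.1/11) / 0.76 = 1.2081 > 1, so every player's dominant strategy flips to full contribution.
At the Nash equilibrium everyone contributes 53. Group total payoff = 11 × (53 × 0.24 + 10.1 × 53) = 6028.22.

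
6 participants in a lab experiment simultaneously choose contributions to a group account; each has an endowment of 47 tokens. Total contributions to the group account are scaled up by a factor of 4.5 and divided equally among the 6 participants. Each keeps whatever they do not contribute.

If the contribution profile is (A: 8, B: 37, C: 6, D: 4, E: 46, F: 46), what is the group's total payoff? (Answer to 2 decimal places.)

Total contributed: 8 + 37 + 6 + 4 + 46 + 46 = 147; total kept: 6 × 47 − 147 = 135.
The group account pays out 4.5 × 147 = 661.50 in aggregate.
Group total = 135 + 661.50 = 796.50.

796.50 tokens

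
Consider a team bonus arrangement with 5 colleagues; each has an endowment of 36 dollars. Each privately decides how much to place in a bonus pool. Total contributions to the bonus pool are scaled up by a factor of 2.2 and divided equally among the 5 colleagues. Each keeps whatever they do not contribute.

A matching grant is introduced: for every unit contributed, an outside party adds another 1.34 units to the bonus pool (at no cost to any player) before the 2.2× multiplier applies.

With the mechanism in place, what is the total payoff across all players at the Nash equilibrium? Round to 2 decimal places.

With the mechanism, a contributed unit returns 2.2 × 2.34 / 5 = 1.0296 per unit of net cost to the contributor — now above 1 — so contributing fully is weakly dominant for every player.
So the Nash equilibrium is full contribution by all 5; the group earns 2.2 × 2.34 × 180 = 926.64.

926.64 dollars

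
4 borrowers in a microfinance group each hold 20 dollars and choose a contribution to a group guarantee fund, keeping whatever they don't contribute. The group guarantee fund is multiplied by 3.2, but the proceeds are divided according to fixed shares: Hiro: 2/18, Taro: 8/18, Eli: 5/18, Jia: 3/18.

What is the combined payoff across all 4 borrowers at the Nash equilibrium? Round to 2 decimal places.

For player j, contributing a unit is worthwhile iff 3.2 × (j's share) ≥ 1, i.e. iff j's share is at least 0.3125.
The only share above 0.3125 is Taro's 8/18, contributing 20; the remaining 3 contribute 0. Total contributed: 20.
The group guarantee fund pays out 3.2 × 20 = 64.00 in total (split across the unequal shares, but the aggregate is all that matters for the group sum).
The 3 free-riders keep 20 each, adding 60. Group total = 60 + 64.00 = 124.00.

124.00 dollars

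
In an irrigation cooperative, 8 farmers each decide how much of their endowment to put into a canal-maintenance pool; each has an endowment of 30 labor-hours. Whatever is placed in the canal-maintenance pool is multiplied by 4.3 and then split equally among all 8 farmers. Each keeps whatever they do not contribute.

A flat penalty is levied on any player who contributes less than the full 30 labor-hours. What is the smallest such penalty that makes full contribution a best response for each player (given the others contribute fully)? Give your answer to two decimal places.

Given the others contribute fully, the best deviation is to contribute 0 (any partial contribution still incurs the fine and gives up units whose private return 0.5375 is below 1).
Deviating from 30 to 0 saves 30 labor-hours but forfeits the deviator's share of the drop in the canal-maintenance pool: 4.3/8 × 30 = 16.12.
So the deviation gain is 30 − 16.12 = 13.88, and the fine must be at least 13.88 labor-hours to wipe it out.

13.88 labor-hours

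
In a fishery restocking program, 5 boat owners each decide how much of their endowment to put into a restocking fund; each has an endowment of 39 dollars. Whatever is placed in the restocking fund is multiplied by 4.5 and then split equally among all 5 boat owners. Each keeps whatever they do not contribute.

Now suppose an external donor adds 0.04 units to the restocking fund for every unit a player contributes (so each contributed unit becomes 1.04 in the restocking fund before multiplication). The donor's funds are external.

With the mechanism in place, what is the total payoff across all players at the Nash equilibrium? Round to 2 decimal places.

The effective private return is 4.5 × 1.04 / 5 = 0.9360, which is still under 1, so the mechanism doesn't change anyone's dominant strategy: zero contribution.
At the Nash equilibrium no one contributes; group total payoff = 5 × 39 = 195.

195.00 dollars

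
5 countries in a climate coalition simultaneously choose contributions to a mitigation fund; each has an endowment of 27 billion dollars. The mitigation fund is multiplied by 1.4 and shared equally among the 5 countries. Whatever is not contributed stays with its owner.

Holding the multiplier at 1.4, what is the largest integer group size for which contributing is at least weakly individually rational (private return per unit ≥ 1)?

1

Private return per unit is 1.4/(group size), which is ≥ 1 whenever the group size is ≤ 1.4.
The largest such integer is 1.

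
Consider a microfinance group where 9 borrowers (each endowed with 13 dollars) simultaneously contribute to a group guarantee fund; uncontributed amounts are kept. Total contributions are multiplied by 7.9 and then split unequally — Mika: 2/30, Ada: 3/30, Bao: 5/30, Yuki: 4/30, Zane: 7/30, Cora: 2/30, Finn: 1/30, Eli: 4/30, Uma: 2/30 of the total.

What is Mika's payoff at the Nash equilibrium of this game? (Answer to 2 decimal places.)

For player j, contributing a unit is worthwhile iff 7.9 × (j's share) ≥ 1, i.e. iff j's share is at least 0.1266.
Bao, Yuki, Zane and Eli are above the threshold, contributing 13 each; the remaining 5 contribute 0. Total contributed: 52.
Mika keeps 13 and receives 7.9 × 52 × 2/30 = 27.39 from the group guarantee fund, for a payoff of 40.39.

40.39 dollars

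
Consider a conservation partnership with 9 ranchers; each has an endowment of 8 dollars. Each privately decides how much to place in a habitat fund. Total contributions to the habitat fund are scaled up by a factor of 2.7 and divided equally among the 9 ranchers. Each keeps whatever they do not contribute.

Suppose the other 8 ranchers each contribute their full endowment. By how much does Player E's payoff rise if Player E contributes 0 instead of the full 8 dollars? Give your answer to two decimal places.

5.60 dollars

Switching from a contribution of 8 to 0 lets Player E keep an extra 8 dollars, but lowers the habitat fund by 8, which costs Player E their own share of that drop: 2.7/9 × 8 = 2.40.
Net gain = 8 − 2.40 = 5.60. The private return per contributed unit (0.3000) is below 1, so free-riding is indeed the best response regardless of what the others do.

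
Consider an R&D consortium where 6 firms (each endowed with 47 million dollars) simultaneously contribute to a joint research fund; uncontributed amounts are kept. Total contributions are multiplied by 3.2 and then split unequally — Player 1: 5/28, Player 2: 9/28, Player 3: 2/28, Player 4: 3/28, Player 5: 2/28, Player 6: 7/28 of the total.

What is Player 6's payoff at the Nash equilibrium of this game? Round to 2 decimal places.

For player j, contributing a unit is worthwhile iff 3.2 × (j's share) ≥ 1, i.e. iff j's share is at least 0.3125.
Player 2 alone (share 9/28) is above the threshold, contributing 47; the remaining 5 contribute 0. Total contributed: 47.
Player 6 keeps 47 and receives 3.2 × 47 × 7/28 = 37.60 from the joint research fund, for a payoff of 84.60.

84.60 million dollars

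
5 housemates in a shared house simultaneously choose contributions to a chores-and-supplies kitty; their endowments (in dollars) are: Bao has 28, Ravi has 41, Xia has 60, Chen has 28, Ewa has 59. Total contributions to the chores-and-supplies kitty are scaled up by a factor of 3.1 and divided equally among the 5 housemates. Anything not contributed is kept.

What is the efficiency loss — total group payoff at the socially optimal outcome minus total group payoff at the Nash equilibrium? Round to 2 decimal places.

453.60 dollars

The private return per contributed unit is 3.1/5 = 0.6200 < 1 for every player regardless of endowment, so the Nash equilibrium is zero contribution and the group total is Σ E_j = 28 + 41 + 60 + 28 + 59 = 216.
Each contributed unit returns 3.100 to the group, so the social optimum is full contribution by everyone: group total = 3.100 × 216 = 669.60.
Efficiency loss = (3.100 − 1) × 216 = 453.60.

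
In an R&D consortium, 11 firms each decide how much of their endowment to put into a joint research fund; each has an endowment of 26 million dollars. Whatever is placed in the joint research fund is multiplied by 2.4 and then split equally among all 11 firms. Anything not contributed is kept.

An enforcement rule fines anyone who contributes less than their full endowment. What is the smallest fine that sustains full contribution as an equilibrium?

20.33 million dollars

Given the others contribute fully, the best deviation is to contribute 0 (any partial contribution still incurs the fine and gives up units whose private return 0.2182 is below 1).
Deviating from 26 to 0 saves 26 million dollars but forfeits the deviator's share of the drop in the joint research fund: 2.4/11 × 26 = 5.67.
So the deviation gain is 26 − 5.67 = 20.33, and the fine must be at least 20.33 million dollars to wipe it out.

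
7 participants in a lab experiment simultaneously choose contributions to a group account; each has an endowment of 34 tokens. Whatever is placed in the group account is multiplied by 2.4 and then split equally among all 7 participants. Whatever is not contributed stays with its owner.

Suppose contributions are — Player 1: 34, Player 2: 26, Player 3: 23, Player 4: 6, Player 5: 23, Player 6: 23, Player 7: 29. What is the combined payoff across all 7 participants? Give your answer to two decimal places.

Total contributed: 34 + 26 + 23 + 6 + 23 + 23 + 29 = 164; total kept: 7 × 34 − 164 = 74.
The group account pays out 2.4 × 164 = 393.60 in aggregate.
Group total = 74 + 393.60 = 467.60.

467.60 tokens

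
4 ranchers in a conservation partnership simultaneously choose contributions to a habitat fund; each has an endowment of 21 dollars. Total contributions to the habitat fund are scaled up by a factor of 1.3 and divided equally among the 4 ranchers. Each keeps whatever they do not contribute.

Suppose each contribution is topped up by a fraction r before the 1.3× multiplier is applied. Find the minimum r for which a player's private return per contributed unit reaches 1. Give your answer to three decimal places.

With matching at rate r, one contributed unit becomes (1 + r) in the habitat fund and returns 1.3 × (1 + r) / 4 to the contributor.
Setting this equal to 1: 1 + r = 4/1.3 = 3.0769.
So the minimum matching rate is r = 3.0769 − 1 = 2.077.

2.077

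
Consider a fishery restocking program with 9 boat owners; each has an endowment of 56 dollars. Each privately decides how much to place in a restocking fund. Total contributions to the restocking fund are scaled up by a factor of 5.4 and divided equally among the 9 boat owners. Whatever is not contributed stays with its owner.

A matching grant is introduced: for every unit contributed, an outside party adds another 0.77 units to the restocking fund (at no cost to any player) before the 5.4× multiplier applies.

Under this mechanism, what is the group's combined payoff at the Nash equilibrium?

With the mechanism, a contributed unit returns 5.4 × 1.77 / 9 = 1.0620 per unit of net cost to the contributor — now above 1 — so contributing fully is weakly dominant for every player.
At the Nash equilibrium everyone contributes 56. Group total payoff = 5.4 × 1.77 × 504 = 4817.23.

4817.23 dollars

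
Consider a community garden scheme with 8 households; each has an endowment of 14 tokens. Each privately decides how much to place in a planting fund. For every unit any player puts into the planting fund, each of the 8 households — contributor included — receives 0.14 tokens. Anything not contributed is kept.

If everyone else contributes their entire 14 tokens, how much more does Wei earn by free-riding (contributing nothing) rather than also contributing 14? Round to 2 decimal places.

12.04 tokens

Switching from a contribution of 14 to 0 lets Wei keep an extra 14 tokens, but lowers the planting fund by 14, which costs Wei their own share of that drop: 0.14 × 14 = 1.96.
Net gain = 14 − 1.96 = 12.04. The private return per contributed unit (0.14) is below 1, so free-riding is indeed the best response regardless of what the others do.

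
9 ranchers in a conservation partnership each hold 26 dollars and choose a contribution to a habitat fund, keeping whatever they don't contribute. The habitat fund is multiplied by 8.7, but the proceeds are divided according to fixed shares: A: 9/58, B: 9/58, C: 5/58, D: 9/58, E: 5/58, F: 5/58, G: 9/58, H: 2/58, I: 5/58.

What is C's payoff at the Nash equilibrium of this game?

A player with share s gets back 8.7·s per unit contributed, so full contribution is dominant for anyone with s > 1/8.7 = 0.1149 and zero contribution is dominant for anyone below.
A, B, D and G are above the threshold, contributing 26 each; the remaining 5 contribute 0. Total contributed: 104.
C keeps 26 and receives 8.7 × 104 × 5/58 = 78.00 from the habitat fund, for a payoff of 104.00.

104.00 dollars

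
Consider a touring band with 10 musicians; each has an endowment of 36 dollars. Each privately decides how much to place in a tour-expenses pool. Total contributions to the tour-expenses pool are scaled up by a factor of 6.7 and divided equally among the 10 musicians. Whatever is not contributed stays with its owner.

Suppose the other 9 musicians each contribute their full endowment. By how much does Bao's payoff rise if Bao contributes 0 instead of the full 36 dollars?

Switching from a contribution of 36 to 0 lets Bao keep an extra 36 dollars, but lowers the tour-expenses pool by 36, which costs Bao their own share of that drop: 6.7/10 × 36 = 24.12.
Net gain = 36 − 24.12 = 11.88. The private return per contributed unit (0.6700) is below 1, so free-riding is indeed the best response regardless of what the others do.

11.88 dollars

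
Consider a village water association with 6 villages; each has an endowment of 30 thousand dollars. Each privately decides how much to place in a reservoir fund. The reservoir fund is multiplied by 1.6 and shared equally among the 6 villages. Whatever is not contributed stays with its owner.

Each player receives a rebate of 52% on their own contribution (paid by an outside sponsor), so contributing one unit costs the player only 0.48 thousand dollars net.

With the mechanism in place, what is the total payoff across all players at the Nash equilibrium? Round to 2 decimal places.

180.00 thousand dollars

With the mechanism, a contributed unit returns (1.6/6) / 0.48 = 0.5556 per unit of net cost — still below 1 — so contributing 0 remains dominant for every player.
At the Nash equilibrium no one contributes; group total payoff = 6 × 30 = 180.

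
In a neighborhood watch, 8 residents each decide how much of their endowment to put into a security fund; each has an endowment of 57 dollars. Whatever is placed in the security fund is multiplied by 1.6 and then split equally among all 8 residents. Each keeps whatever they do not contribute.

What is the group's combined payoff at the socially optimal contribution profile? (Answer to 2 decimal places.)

Each contributed unit returns 1.600 to the group as a whole (0.2000 to each of 8 players), which exceeds 1, so the social optimum is full contribution: group total = 1.600 × 456 = 729.60.

729.60 dollars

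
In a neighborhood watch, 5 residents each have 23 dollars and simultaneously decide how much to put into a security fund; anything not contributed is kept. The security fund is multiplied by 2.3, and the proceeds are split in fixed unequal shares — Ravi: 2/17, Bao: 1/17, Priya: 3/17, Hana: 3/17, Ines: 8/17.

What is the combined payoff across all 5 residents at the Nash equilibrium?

144.90 dollars

Each unit j contributes comes back to j as 2.3 × (j's share), so j prefers to contribute only if that share exceeds 1/2.3 = 0.4348; otherwise keeping the unit dominates.
The only share above 0.4348 is Ines's 8/17, contributing 23; the remaining 4 contribute 0. Total contributed: 23.
The security fund pays out 2.3 × 23 = 52.90 in total (split across the unequal shares, but the aggregate is all that matters for the group sum).
The 4 free-riders keep 23 each, adding 92. Group total = 92 + 52.90 = 144.90.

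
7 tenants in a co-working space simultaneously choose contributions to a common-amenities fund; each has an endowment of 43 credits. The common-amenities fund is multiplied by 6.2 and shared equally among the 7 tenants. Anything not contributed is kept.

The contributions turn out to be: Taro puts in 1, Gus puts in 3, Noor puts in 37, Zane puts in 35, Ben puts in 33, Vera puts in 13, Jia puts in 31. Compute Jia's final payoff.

Total contributed: 1 + 3 + 37 + 35 + 33 + 13 + 31 = 153.
Each receives 6.2 × 153 / 7 = 135.51 from the common-amenities fund.
Jia keeps 43 − 31 = 12, so Jia's payoff is 12 + 135.51 = 147.51.

147.51 credits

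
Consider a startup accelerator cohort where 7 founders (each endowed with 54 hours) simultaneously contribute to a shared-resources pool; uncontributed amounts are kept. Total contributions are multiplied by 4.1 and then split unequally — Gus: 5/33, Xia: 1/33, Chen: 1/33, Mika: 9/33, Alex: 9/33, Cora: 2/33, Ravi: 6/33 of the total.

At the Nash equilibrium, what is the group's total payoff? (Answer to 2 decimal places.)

712.80 hours

Each unit j contributes comes back to j as 4.1 × (j's share), so j prefers to contribute only if that share exceeds 1/4.1 = 0.2439; otherwise keeping the unit dominates.
Mika and Alex clear that bar, contributing 54 each; the remaining 5 contribute 0. Total contributed: 108.
The shared-resources pool pays out 4.1 × 108 = 442.80 in total (split across the unequal shares, but the aggregate is all that matters for the group sum).
The 5 free-riders keep 54 each, adding 270. Group total = 270 + 442.80 = 712.80.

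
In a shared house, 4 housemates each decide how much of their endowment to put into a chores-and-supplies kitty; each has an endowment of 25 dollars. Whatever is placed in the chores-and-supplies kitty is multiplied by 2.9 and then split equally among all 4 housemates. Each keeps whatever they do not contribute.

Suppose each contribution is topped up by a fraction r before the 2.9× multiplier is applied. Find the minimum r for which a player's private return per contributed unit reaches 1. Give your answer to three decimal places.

0.379

With matching at rate r, one contributed unit becomes (1 + r) in the chores-and-supplies kitty and returns 2.9 × (1 + r) / 4 to the contributor.
Setting this equal to 1: 1 + r = 4/2.9 = 1.3793.
So the minimum matching rate is r = 1.3793 − 1 = 0.379.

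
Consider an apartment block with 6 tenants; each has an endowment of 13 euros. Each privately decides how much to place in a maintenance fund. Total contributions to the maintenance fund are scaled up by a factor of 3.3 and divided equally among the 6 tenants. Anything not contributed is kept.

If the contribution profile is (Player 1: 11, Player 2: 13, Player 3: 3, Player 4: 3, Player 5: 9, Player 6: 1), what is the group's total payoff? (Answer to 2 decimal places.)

Total contributed: 11 + 13 + 3 + 3 + 9 + 1 = 40; total kept: 6 × 13 − 40 = 38.
The maintenance fund pays out 3.3 × 40 = 132.00 in aggregate.
Group total = 38 + 132.00 = 170.00.

170.00 euros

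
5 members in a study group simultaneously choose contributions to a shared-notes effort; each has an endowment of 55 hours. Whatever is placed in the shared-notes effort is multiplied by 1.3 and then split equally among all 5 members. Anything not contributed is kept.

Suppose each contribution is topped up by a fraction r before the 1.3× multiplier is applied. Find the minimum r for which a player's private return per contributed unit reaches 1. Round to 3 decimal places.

With matching at rate r, one contributed unit becomes (1 + r) in the shared-notes effort and returns 1.3 × (1 + r) / 5 to the contributor.
Setting this equal to 1: 1 + r = 5/1.3 = 3.8462.
So the minimum matching rate is r = 3.8462 − 1 = 2.846.

2.846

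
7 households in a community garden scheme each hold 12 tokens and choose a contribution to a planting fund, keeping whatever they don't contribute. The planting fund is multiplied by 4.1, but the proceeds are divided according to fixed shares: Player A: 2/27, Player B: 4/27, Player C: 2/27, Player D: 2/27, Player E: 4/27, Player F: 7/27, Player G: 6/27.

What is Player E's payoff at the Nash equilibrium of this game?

A player with share s gets back 4.1·s per unit contributed, so full contribution is dominant for anyone with s > 1/4.1 = 0.2439 and zero contribution is dominant for anyone below.
Player F alone (share 7/27) is above the threshold, contributing 12; the remaining 6 contribute 0. Total contributed: 12.
Player E keeps 12 and receives 4.1 × 12 × 4/27 = 7.29 from the planting fund, for a payoff of 19.29.

19.29 tokens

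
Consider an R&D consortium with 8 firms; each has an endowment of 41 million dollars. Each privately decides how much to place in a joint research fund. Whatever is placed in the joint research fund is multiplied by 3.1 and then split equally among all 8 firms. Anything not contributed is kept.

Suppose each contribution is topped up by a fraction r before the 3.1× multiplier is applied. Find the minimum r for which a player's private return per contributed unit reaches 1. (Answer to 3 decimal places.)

1.581

With matching at rate r, one contributed unit becomes (1 + r) in the joint research fund and returns 3.1 × (1 + r) / 8 to the contributor.
Setting this equal to 1: 1 + r = 8/3.1 = 2.5806.
So the minimum matching rate is r = 2.5806 − 1 = 1.581.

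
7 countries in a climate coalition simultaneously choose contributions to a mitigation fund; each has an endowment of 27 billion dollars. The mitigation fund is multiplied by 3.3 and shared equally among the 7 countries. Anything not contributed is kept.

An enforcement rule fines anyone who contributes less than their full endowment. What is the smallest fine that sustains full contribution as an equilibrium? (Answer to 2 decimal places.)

Given the others contribute fully, the best deviation is to contribute 0 (any partial contribution still incurs the fine and gives up units whose private return 0.4714 is below 1).
Deviating from 27 to 0 saves 27 billion dollars but forfeits the deviator's share of the drop in the mitigation fund: 3.3/7 × 27 = 12.73.
So the deviation gain is 27 − 12.73 = 14.27, and the fine must be at least 14.27 billion dollars to wipe it out.

14.27 billion dollars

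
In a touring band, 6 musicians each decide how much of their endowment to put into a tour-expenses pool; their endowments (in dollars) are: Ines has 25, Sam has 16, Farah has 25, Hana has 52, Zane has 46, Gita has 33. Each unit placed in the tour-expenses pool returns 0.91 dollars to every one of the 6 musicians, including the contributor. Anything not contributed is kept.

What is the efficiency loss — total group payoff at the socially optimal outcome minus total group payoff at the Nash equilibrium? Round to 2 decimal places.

878.62 dollars

The private return per contributed unit is 0.91 < 1 for everyone, so the Nash equilibrium is zero contribution and the group total is Σ E_j = 25 + 16 + 25 + 52 + 46 + 33 = 197.
Each contributed unit returns 5.460 to the group, so the social optimum is full contribution by everyone: group total = 5.460 × 197 = 1075.62.
Efficiency loss = (5.460 − 1) × 197 = 878.62.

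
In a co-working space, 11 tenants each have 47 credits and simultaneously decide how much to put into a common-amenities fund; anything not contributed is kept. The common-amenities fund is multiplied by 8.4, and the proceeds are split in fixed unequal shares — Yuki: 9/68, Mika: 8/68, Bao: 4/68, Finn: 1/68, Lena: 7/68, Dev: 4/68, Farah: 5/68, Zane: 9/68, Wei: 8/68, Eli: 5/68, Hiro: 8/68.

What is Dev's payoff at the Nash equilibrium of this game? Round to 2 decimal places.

Player j's private return per contributed unit is 8.4 × (j's share). Contributing is weakly dominant for j when that share is at least 1/8.4 = 0.1190, and contributing 0 is dominant otherwise.
The shares above 0.1190 belong to Yuki and Zane, contributing 47 each; the remaining 9 contribute 0. Total contributed: 94.
Dev keeps 47 and receives 8.4 × 94 × 4/68 = 46.45 from the common-amenities fund, for a payoff of 93.45.

93.45 credits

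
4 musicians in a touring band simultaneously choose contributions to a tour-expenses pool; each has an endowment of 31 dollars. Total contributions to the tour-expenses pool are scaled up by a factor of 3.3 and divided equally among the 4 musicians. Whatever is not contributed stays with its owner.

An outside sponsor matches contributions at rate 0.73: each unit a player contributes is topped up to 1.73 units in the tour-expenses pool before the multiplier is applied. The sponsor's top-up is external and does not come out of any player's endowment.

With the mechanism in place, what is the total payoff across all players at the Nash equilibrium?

Under the mechanism each unit contributed yields 3.3 × 1.73 / 4 = 1.4273 back to its contributor per unit of net cost, which exceeds 1, making full contribution the dominant choice for everyone.
At the Nash equilibrium everyone contributes 31. Group total payoff = 3.3 × 1.73 × 124 = 707.92.

707.92 dollars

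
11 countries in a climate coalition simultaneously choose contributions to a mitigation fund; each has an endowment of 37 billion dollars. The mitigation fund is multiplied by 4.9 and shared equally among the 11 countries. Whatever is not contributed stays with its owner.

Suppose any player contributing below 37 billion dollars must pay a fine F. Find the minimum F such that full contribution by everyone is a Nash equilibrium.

20.52 billion dollars

Given the others contribute fully, the best deviation is to contribute 0 (any partial contribution still incurs the fine and gives up units whose private return 0.4455 is below 1).
Deviating from 37 to 0 saves 37 billion dollars but forfeits the deviator's share of the drop in the mitigation fund: 4.9/11 × 37 = 16.48.
So the deviation gain is 37 − 16.48 = 20.52, and the fine must be at least 20.52 billion dollars to wipe it out.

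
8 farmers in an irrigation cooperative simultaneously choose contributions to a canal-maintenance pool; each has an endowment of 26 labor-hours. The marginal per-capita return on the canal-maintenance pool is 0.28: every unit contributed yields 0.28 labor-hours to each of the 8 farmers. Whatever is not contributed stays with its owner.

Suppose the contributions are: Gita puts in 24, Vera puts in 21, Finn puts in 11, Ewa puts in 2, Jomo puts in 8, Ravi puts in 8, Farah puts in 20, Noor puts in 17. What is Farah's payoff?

37.08 labor-hours

Total contributed: 24 + 21 + 11 + 2 + 8 + 8 + 20 + 17 = 111.
Each receives 0.28 × 111 = 31.08 from the canal-maintenance pool.
Farah keeps 26 − 20 = 6, so Farah's payoff is 6 + 31.08 = 37.08.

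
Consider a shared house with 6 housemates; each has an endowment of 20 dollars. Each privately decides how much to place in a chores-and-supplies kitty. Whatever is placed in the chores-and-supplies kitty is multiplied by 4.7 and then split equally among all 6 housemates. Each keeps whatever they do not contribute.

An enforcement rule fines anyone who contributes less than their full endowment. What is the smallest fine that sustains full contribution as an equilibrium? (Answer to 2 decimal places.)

4.33 dollars

Given the others contribute fully, the best deviation is to contribute 0 (any partial contribution still incurs the fine and gives up units whose private return 0.7833 is below 1).
Deviating from 20 to 0 saves 20 dollars but forfeits the deviator's share of the drop in the chores-and-supplies kitty: 4.7/6 × 20 = 15.67.
So the deviation gain is 20 − 15.67 = 4.33, and the fine must be at least 4.33 dollars to wipe it out.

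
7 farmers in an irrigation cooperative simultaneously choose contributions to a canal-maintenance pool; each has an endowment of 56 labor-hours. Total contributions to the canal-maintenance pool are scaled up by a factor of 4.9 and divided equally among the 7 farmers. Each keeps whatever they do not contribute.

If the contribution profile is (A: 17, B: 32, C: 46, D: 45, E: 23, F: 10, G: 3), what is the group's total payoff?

Total contributed: 17 + 32 + 46 + 45 + 23 + 10 + 3 = 176; total kept: 7 × 56 − 176 = 216.
The canal-maintenance pool pays out 4.9 × 176 = 862.40 in aggregate.
Group total = 216 + 862.40 = 1078.40.

1078.40 labor-hours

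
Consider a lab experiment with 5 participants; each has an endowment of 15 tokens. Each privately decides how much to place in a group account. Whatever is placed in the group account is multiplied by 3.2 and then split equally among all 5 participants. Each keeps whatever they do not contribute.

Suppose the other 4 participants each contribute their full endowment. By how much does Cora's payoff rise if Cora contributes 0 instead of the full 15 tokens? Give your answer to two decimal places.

5.40 tokens

Switching from a contribution of 15 to 0 lets Cora keep an extra 15 tokens, but lowers the group account by 15, which costs Cora their own share of that drop: 3.2/5 × 15 = 9.60.
Net gain = 15 − 9.60 = 5.40. The private return per contributed unit (0.6400) is below 1, so free-riding is indeed the best response regardless of what the others do.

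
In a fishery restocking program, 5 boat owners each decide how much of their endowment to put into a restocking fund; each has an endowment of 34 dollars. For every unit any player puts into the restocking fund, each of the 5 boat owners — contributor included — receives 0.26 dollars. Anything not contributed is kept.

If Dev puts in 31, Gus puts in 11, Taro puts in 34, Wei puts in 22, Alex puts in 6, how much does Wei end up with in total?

Total contributed: 31 + 11 + 34 + 22 + 6 = 104.
Each receives 0.26 × 104 = 27.04 from the restocking fund.
Wei keeps 34 − 22 = 12, so Wei's payoff is 12 + 27.04 = 39.04.

39.04 dollars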